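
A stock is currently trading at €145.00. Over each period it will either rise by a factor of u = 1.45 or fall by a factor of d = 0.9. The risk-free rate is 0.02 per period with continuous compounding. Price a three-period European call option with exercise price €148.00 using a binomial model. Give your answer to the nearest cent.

Risk-neutral probability p = (e^0.02 − 0.9)/(1.45 − 0.9) = 0.1202/0.5500 = 0.2185
Terminal stock prices: S_uuu = 442.1, S_uud = 274.4, S_udd = 170.3, S_ddd = 105.7
Terminal payoffs (S − K): max(294.1, 0) = 294.1, max(126.4, 0) = 126.4, max(22.3, 0) = 22.3, max(-42.29, 0) = 0
Node uu (S = 304.9): V_uu = e^(−0.02)·[0.2185·294.0506 + 0.7815·126.3763] = 159.7931
Node ud (S = 189.2): V_ud = e^(−0.02)·[0.2185·126.3763 + 0.7815·22.3025] = 44.1556
Node dd (S = 117.5): V_dd = e^(−0.02)·[0.2185·22.3025 + 0.7815·0.0000] = 4.7776
Node u (S = 210.2): V_u = e^(−0.02)·[0.2185·159.7931 + 0.7815·44.1556] = 68.0532
Node d (S = 130.5): V_d = e^(−0.02)·[0.2185·44.1556 + 0.7815·4.7776] = 13.1186
Node 0 (S = 145): V_0 = e^(−0.02)·[0.2185·68.0532 + 0.7815·13.1186] = 24.6269

€24.63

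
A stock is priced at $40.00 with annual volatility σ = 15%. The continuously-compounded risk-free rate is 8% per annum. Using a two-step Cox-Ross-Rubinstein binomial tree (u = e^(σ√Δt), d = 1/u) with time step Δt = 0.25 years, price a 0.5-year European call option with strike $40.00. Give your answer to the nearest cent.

CRR parameters: u = e^(σ√Δt) = e^(0.15·√0.25) = 1.0779, d = 1/u = 0.9277
Per-period rate: rΔt = 0.08·0.25 = 0.02, so R = e^0.02 = 1.0202
Risk-neutral probability p = (e^0.02 − 0.9277)/(1.0779 − 0.9277) = 0.0925/0.1501 = 0.6158
Terminal stock prices: S_uu = 46.47, S_ud = 40, S_dd = 34.43
Terminal payoffs (S − K): max(6.473, 0) = 6.473, max(0, 0) = 0, max(-5.572, 0) = 0
Node u (S = 43.12): V_u = e^(−0.02)·[0.6158·6.4734 + 0.3842·0.0000] = 3.9074
Node d (S = 37.11): V_d = e^(−0.02)·[0.6158·0.0000 + 0.3842·0.0000] = 0.0000
Node 0 (S = 40): V_0 = e^(−0.02)·[0.6158·3.9074 + 0.3842·0.0000] = 2.3586

$2.36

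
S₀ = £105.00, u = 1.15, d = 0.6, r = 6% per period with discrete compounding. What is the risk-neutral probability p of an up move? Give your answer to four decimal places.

Risk-neutral probability p = (1 + 0.06 − 0.6)/(1.15 − 0.6) = 0.4600/0.5500 = 0.8364

p = 0.8364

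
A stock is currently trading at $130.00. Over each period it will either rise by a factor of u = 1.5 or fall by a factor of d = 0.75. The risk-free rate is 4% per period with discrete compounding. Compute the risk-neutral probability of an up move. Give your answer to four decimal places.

p = 0.3867

Risk-neutral probability p = (1 + 0.04 − 0.75)/(1.5 − 0.75) = 0.2900/0.7500 = 0.3867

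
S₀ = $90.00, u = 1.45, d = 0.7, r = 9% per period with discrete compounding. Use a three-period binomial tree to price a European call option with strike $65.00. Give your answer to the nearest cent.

$43.02

Risk-neutral probability p = (1 + 0.09 − 0.7)/(1.45 − 0.7) = 0.3900/0.7500 = 0.5200
Terminal stock prices: S_uuu = 274.4, S_uud = 132.5, S_udd = 63.94, S_ddd = 30.87
Terminal payoffs (S − K): max(209.4, 0) = 209.4, max(67.46, 0) = 67.46, max(-1.055, 0) = 0, max(-34.13, 0) = 0
Node uu (S = 189.2): V_uu = 1/1.09·[0.5200·209.3762 + 0.4800·67.4575] = 129.5920
Node ud (S = 91.35): V_ud = 1/1.09·[0.5200·67.4575 + 0.4800·0.0000] = 32.1816
Node dd (S = 44.1): V_dd = 1/1.09·[0.5200·0.0000 + 0.4800·0.0000] = 0.0000
Node u (S = 130.5): V_u = 1/1.09·[0.5200·129.5920 + 0.4800·32.1816] = 75.9954
Node d (S = 63): V_d = 1/1.09·[0.5200·32.1816 + 0.4800·0.0000] = 15.3527
Node 0 (S = 90): V_0 = 1/1.09·[0.5200·75.9954 + 0.4800·15.3527] = 43.0155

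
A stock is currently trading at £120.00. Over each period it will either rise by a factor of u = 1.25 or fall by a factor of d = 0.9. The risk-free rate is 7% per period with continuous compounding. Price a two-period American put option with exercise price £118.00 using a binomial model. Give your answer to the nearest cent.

£4.73

Risk-neutral probability p = (e^0.07 − 0.9)/(1.25 − 0.9) = 0.1725/0.3500 = 0.4929
Terminal stock prices: S_uu = 187.5, S_ud = 135, S_dd = 97.2
Terminal payoffs (K − S): max(-69.5, 0) = 0, max(-17, 0) = 0, max(20.8, 0) = 20.8
Node u (S = 150): continuation = e^(−0.07)·[0.4929·0.0000 + 0.5071·0.0000] = 0.0000; exercise value = 0.0000 ≤ continuation, so V_u = 0.0000
Node d (S = 108): continuation = e^(−0.07)·[0.4929·0.0000 + 0.5071·20.8000] = 9.8350; exercise value = 10.0000 > continuation, so V_d = 10.0000 (exercise)
Node 0 (S = 120): continuation = e^(−0.07)·[0.4929·0.0000 + 0.5071·10.0000] = 4.7284; exercise value = 0.0000 ≤ continuation, so V_0 = 4.7284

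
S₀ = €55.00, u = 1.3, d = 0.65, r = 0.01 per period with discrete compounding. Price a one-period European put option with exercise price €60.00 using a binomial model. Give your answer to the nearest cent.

€10.71

Risk-neutral probability p = (1 + 0.01 − 0.65)/(1.3 − 0.65) = 0.3600/0.6500 = 0.5538
Terminal stock prices: S_u = 71.5, S_d = 35.75
Terminal payoffs (K − S): max(-11.5, 0) = 0, max(24.25, 0) = 24.25
Node 0 (S = 55): V_0 = 1/1.01·[0.5538·0.0000 + 0.4462·24.2500] = 10.7121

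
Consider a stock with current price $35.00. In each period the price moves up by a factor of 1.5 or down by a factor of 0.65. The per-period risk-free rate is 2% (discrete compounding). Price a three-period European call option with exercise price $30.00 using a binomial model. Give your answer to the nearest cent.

Risk-neutral probability p = (1 + 0.02 − 0.65)/(1.5 − 0.65) = 0.3700/0.8500 = 0.4353
Terminal stock prices: S_uuu = 118.1, S_uud = 51.19, S_udd = 22.18, S_ddd = 9.612
Terminal payoffs (S − K): max(88.12, 0) = 88.12, max(21.19, 0) = 21.19, max(-7.819, 0) = 0, max(-20.39, 0) = 0
Node uu (S = 78.75): V_uu = 1/1.02·[0.4353·88.1250 + 0.5647·21.1875] = 49.3382
Node ud (S = 34.12): V_ud = 1/1.02·[0.4353·21.1875 + 0.5647·0.0000] = 9.0420
Node dd (S = 14.79): V_dd = 1/1.02·[0.4353·0.0000 + 0.5647·0.0000] = 0.0000
Node u (S = 52.5): V_u = 1/1.02·[0.4353·49.3382 + 0.5647·9.0420] = 26.0615
Node d (S = 22.75): V_d = 1/1.02·[0.4353·9.0420 + 0.5647·0.0000] = 3.8587
Node 0 (S = 35): V_0 = 1/1.02·[0.4353·26.0615 + 0.5647·3.8587] = 13.2583

$13.26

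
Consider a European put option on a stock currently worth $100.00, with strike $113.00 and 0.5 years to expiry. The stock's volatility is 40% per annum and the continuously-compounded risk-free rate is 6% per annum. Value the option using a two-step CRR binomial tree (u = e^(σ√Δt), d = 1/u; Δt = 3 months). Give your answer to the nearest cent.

CRR parameters: u = e^(σ√Δt) = e^(0.4·√0.25) = 1.2214, d = 1/u = 0.8187
Per-period rate: rΔt = 0.06·0.25 = 0.015, so R = e^0.015 = 1.0151
Risk-neutral probability p = (e^0.015 − 0.8187)/(1.2214 − 0.8187) = 0.1964/0.4027 = 0.4877
Terminal stock prices: S_uu = 149.2, S_ud = 100, S_dd = 67.03
Terminal payoffs (K − S): max(-36.18, 0) = 0, max(13, 0) = 13, max(45.97, 0) = 45.97
Node u (S = 122.1): V_u = e^(−0.015)·[0.4877·0.0000 + 0.5123·13.0000] = 6.5608
Node d (S = 81.87): V_d = e^(−0.015)·[0.4877·13.0000 + 0.5123·45.9680] = 29.4446
Node 0 (S = 100): V_0 = e^(−0.015)·[0.4877·6.5608 + 0.5123·29.4446] = 18.0120

$18.01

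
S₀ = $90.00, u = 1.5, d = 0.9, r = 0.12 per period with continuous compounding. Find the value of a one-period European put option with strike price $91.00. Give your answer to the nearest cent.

Risk-neutral probability p = (e^0.12 − 0.9)/(1.5 − 0.9) = 0.2275/0.6000 = 0.3792
Terminal stock prices: S_u = 135, S_d = 81
Terminal payoffs (K − S): max(-44, 0) = 0, max(10, 0) = 10
Node 0 (S = 90): V_0 = e^(−0.12)·[0.3792·0.0000 + 0.6208·10.0000] = 5.5063

$5.51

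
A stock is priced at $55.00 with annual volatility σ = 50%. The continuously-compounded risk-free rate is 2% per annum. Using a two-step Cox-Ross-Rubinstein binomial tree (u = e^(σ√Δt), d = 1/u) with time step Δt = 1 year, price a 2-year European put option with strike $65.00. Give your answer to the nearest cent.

CRR parameters: u = e^(σ√Δt) = e^(0.5·√1) = 1.6487, d = 1/u = 0.6065
Per-period rate: rΔt = 0.02·1 = 0.02, so R = e^0.02 = 1.0202
Risk-neutral probability p = (e^0.02 − 0.6065)/(1.6487 − 0.6065) = 0.4137/1.0422 = 0.3969
Terminal stock prices: S_uu = 149.5, S_ud = 55, S_dd = 20.23
Terminal payoffs (K − S): max(-84.51, 0) = 0, max(10, 0) = 10, max(44.77, 0) = 44.77
Node u (S = 90.68): V_u = e^(−0.02)·[0.3969·0.0000 + 0.6031·10.0000] = 5.9113
Node d (S = 33.36): V_d = e^(−0.02)·[0.3969·10.0000 + 0.6031·44.7666] = 30.3537
Node 0 (S = 55): V_0 = e^(−0.02)·[0.3969·5.9113 + 0.6031·30.3537] = 20.2430

$20.24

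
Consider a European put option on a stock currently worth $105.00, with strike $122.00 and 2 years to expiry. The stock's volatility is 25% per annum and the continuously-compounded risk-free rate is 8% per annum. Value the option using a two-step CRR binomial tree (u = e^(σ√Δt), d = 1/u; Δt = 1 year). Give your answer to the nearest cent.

CRR parameters: u = e^(σ√Δt) = e^(0.25·√1) = 1.2840, d = 1/u = 0.7788
Per-period rate: rΔt = 0.08·1 = 0.08, so R = e^0.08 = 1.0833
Risk-neutral probability p = (e^0.08 − 0.7788)/(1.2840 − 0.7788) = 0.3045/0.5052 = 0.6027
Terminal stock prices: S_uu = 173.1, S_ud = 105, S_dd = 63.69
Terminal payoffs (K − S): max(-51.12, 0) = 0, max(17, 0) = 17, max(58.31, 0) = 58.31
Node u (S = 134.8): V_u = e^(−0.08)·[0.6027·0.0000 + 0.3973·17.0000] = 6.2352
Node d (S = 81.77): V_d = e^(−0.08)·[0.6027·17.0000 + 0.3973·58.3143] = 30.8461
Node 0 (S = 105): V_0 = e^(−0.08)·[0.6027·6.2352 + 0.3973·30.8461] = 14.7825

$14.78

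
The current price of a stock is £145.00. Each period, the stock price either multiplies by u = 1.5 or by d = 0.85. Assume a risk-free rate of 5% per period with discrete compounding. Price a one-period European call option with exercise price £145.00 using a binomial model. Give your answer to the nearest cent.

Risk-neutral probability p = (1 + 0.05 − 0.85)/(1.5 − 0.85) = 0.2000/0.6500 = 0.3077
Terminal stock prices: S_u = 217.5, S_d = 123.2
Terminal payoffs (S − K): max(72.5, 0) = 72.5, max(-21.75, 0) = 0
Node 0 (S = 145): V_0 = 1/1.05·[0.3077·72.5000 + 0.6923·0.0000] = 21.2454

£21.25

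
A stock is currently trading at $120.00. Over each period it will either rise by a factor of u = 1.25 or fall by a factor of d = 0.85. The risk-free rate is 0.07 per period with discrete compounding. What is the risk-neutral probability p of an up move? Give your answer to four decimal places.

Risk-neutral probability p = (1 + 0.07 − 0.85)/(1.25 − 0.85) = 0.2200/0.4000 = 0.5500

p = 0.5500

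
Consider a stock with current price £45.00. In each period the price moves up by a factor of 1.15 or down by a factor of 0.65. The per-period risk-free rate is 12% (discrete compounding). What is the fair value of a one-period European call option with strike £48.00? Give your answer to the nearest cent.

£3.15

Risk-neutral probability p = (1 + 0.12 − 0.65)/(1.15 − 0.65) = 0.4700/0.5000 = 0.9400
Terminal stock prices: S_u = 51.75, S_d = 29.25
Terminal payoffs (S − K): max(3.75, 0) = 3.75, max(-18.75, 0) = 0
Node 0 (S = 45): V_0 = 1/1.12·[0.9400·3.7500 + 0.0600·0.0000] = 3.1473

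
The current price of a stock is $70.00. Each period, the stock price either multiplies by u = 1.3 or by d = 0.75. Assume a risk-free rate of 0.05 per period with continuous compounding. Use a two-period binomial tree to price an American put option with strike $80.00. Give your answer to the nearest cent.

$14.46

Risk-neutral probability p = (e^0.05 − 0.75)/(1.3 − 0.75) = 0.3013/0.5500 = 0.5478
Terminal stock prices: S_uu = 118.3, S_ud = 68.25, S_dd = 39.38
Terminal payoffs (K − S): max(-38.3, 0) = 0, max(11.75, 0) = 11.75, max(40.62, 0) = 40.62
Node u (S = 91): continuation = e^(−0.05)·[0.5478·0.0000 + 0.4522·11.7500] = 5.0546; exercise value = 0.0000 ≤ continuation, so V_u = 5.0546
Node d (S = 52.5): continuation = e^(−0.05)·[0.5478·11.7500 + 0.4522·40.6250] = 23.5984; exercise value = 27.5000 > continuation, so V_d = 27.5000 (exercise)
Node 0 (S = 70): continuation = e^(−0.05)·[0.5478·5.0546 + 0.4522·27.5000] = 14.4636; exercise value = 10.0000 ≤ continuation, so V_0 = 14.4636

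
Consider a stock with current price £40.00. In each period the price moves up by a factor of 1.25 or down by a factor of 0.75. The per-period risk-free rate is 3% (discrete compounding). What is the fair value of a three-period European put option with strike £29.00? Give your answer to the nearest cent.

Risk-neutral probability p = (1 + 0.03 − 0.75)/(1.25 − 0.75) = 0.2800/0.5000 = 0.5600
Terminal stock prices: S_uuu = 78.12, S_uud = 46.88, S_udd = 28.12, S_ddd = 16.88
Terminal payoffs (K − S): max(-49.12, 0) = 0, max(-17.88, 0) = 0, max(0.875, 0) = 0.875, max(12.12, 0) = 12.12
Node uu (S = 62.5): V_uu = 1/1.03·[0.5600·0.0000 + 0.4400·0.0000] = 0.0000
Node ud (S = 37.5): V_ud = 1/1.03·[0.5600·0.0000 + 0.4400·0.8750] = 0.3738
Node dd (S = 22.5): V_dd = 1/1.03·[0.5600·0.8750 + 0.4400·12.1250] = 5.6553
Node u (S = 50): V_u = 1/1.03·[0.5600·0.0000 + 0.4400·0.3738] = 0.1597
Node d (S = 30): V_d = 1/1.03·[0.5600·0.3738 + 0.4400·5.6553] = 2.6191
Node 0 (S = 40): V_0 = 1/1.03·[0.5600·0.1597 + 0.4400·2.6191] = 1.2057

£1.21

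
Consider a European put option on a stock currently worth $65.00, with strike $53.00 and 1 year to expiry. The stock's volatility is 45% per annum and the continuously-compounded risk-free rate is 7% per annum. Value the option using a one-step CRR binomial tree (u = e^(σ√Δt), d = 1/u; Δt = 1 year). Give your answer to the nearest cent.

$5.74

CRR parameters: u = e^(σ√Δt) = e^(0.45·√1) = 1.5683, d = 1/u = 0.6376
Per-period rate: rΔt = 0.07·1 = 0.07, so R = e^0.07 = 1.0725
Risk-neutral probability p = (e^0.07 − 0.6376)/(1.5683 − 0.6376) = 0.4349/0.9307 = 0.4673
Terminal stock prices: S_u = 101.9, S_d = 41.45
Terminal payoffs (K − S): max(-48.94, 0) = 0, max(11.55, 0) = 11.55
Node 0 (S = 65): V_0 = e^(−0.07)·[0.4673·0.0000 + 0.5327·11.5542] = 5.7391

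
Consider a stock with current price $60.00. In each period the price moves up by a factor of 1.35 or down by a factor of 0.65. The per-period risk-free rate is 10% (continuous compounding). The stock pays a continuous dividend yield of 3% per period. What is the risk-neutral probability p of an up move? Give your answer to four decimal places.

Per-period risk-free factor R = e^0.1 = 1.1052; dividend-adjusted growth = e^(0.1−0.03) = 1.0725.
Risk-neutral probability p = (1.0725 − 0.65)/(1.35 − 0.65) = 0.4225/0.7000 = 0.6036

p = 0.6036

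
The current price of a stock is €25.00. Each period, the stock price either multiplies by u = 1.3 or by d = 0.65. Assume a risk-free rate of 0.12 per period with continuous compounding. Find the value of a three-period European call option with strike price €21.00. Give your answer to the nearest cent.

€11.32

Risk-neutral probability p = (e^0.12 − 0.65)/(1.3 − 0.65) = 0.4775/0.6500 = 0.7346
Terminal stock prices: S_uuu = 54.93, S_uud = 27.46, S_udd = 13.73, S_ddd = 6.866
Terminal payoffs (S − K): max(33.93, 0) = 33.93, max(6.463, 0) = 6.463, max(-7.269, 0) = 0, max(-14.13, 0) = 0
Node uu (S = 42.25): V_uu = e^(−0.12)·[0.7346·33.9250 + 0.2654·6.4625] = 23.6247
Node ud (S = 21.12): V_ud = e^(−0.12)·[0.7346·6.4625 + 0.2654·0.0000] = 4.2106
Node dd (S = 10.56): V_dd = e^(−0.12)·[0.7346·0.0000 + 0.2654·0.0000] = 0.0000
Node u (S = 32.5): V_u = e^(−0.12)·[0.7346·23.6247 + 0.2654·4.2106] = 16.3835
Node d (S = 16.25): V_d = e^(−0.12)·[0.7346·4.2106 + 0.2654·0.0000] = 2.7434
Node 0 (S = 25): V_0 = e^(−0.12)·[0.7346·16.3835 + 0.2654·2.7434] = 11.3203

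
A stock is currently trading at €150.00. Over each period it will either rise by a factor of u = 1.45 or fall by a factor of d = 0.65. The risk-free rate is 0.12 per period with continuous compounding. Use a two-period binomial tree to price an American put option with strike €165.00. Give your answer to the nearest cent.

Risk-neutral probability p = (e^0.12 − 0.65)/(1.45 − 0.65) = 0.4775/0.8000 = 0.5969
Terminal stock prices: S_uu = 315.4, S_ud = 141.4, S_dd = 63.38
Terminal payoffs (K − S): max(-150.4, 0) = 0, max(23.62, 0) = 23.62, max(101.6, 0) = 101.6
Node u (S = 217.5): continuation = e^(−0.12)·[0.5969·0.0000 + 0.4031·23.6250] = 8.4470; exercise value = 0.0000 ≤ continuation, so V_u = 8.4470
Node d (S = 97.5): continuation = e^(−0.12)·[0.5969·23.6250 + 0.4031·101.6250] = 48.8419; exercise value = 67.5000 > continuation, so V_d = 67.5000 (exercise)
Node 0 (S = 150): continuation = e^(−0.12)·[0.5969·8.4470 + 0.4031·67.5000] = 28.6058; exercise value = 15.0000 ≤ continuation, so V_0 = 28.6058

€28.61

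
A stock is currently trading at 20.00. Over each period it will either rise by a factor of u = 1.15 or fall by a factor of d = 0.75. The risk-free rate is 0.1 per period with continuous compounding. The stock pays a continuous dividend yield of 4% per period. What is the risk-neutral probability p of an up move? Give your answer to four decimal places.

p = 0.7796

Per-period risk-free factor R = e^0.1 = 1.1052; dividend-adjusted growth = e^(0.1−0.04) = 1.0618.
Risk-neutral probability p = (1.0618 − 0.75)/(1.15 − 0.75) = 0.3118/0.4000 = 0.7796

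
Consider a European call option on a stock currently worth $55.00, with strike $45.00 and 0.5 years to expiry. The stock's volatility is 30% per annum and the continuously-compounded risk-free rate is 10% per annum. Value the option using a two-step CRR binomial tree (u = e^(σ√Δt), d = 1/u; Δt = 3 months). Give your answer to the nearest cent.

CRR parameters: u = e^(σ√Δt) = e^(0.3·√0.25) = 1.1618, d = 1/u = 0.8607
Per-period rate: rΔt = 0.1·0.25 = 0.025, so R = e^0.025 = 1.0253
Risk-neutral probability p = (e^0.025 − 0.8607)/(1.1618 − 0.8607) = 0.1646/0.3011 = 0.5466
Terminal stock prices: S_uu = 74.24, S_ud = 55, S_dd = 40.75
Terminal payoffs (S − K): max(29.24, 0) = 29.24, max(10, 0) = 10, max(-4.255, 0) = 0
Node u (S = 63.9): V_u = e^(−0.025)·[0.5466·29.2422 + 0.4534·10.0000] = 20.0119
Node d (S = 47.34): V_d = e^(−0.025)·[0.5466·10.0000 + 0.4534·0.0000] = 5.3314
Node 0 (S = 55): V_0 = e^(−0.025)·[0.5466·20.0119 + 0.4534·5.3314] = 13.0266

$13.03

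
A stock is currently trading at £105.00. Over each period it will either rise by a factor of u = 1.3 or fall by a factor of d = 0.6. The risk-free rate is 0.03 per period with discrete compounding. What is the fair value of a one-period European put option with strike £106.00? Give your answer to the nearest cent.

Risk-neutral probability p = (1 + 0.03 − 0.6)/(1.3 − 0.6) = 0.4300/0.7000 = 0.6143
Terminal stock prices: S_u = 136.5, S_d = 63
Terminal payoffs (K − S): max(-30.5, 0) = 0, max(43, 0) = 43
Node 0 (S = 105): V_0 = 1/1.03·[0.6143·0.0000 + 0.3857·43.0000] = 16.1026

£16.10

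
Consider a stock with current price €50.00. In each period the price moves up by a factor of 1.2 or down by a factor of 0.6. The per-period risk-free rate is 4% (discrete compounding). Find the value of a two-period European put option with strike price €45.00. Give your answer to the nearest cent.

€5.03

Risk-neutral probability p = (1 + 0.04 − 0.6)/(1.2 − 0.6) = 0.4400/0.6000 = 0.7333
Terminal stock prices: S_uu = 72, S_ud = 36, S_dd = 18
Terminal payoffs (K − S): max(-27, 0) = 0, max(9, 0) = 9, max(27, 0) = 27
Node u (S = 60): V_u = 1/1.04·[0.7333·0.0000 + 0.2667·9.0000] = 2.3077
Node d (S = 30): V_d = 1/1.04·[0.7333·9.0000 + 0.2667·27.0000] = 13.2692
Node 0 (S = 50): V_0 = 1/1.04·[0.7333·2.3077 + 0.2667·13.2692] = 5.0296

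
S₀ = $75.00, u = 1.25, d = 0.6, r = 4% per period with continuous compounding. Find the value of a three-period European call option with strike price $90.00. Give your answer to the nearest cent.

Risk-neutral probability p = (e^0.04 − 0.6)/(1.25 − 0.6) = 0.4408/0.6500 = 0.6782
Terminal stock prices: S_uuu = 146.5, S_uud = 70.31, S_udd = 33.75, S_ddd = 16.2
Terminal payoffs (S − K): max(56.48, 0) = 56.48, max(-19.69, 0) = 0, max(-56.25, 0) = 0, max(-73.8, 0) = 0
Node uu (S = 117.2): V_uu = e^(−0.04)·[0.6782·56.4844 + 0.3218·0.0000] = 36.8040
Node ud (S = 56.25): V_ud = e^(−0.04)·[0.6782·0.0000 + 0.3218·0.0000] = 0.0000
Node dd (S = 27): V_dd = e^(−0.04)·[0.6782·0.0000 + 0.3218·0.0000] = 0.0000
Node u (S = 93.75): V_u = e^(−0.04)·[0.6782·36.8040 + 0.3218·0.0000] = 23.9807
Node d (S = 45): V_d = e^(−0.04)·[0.6782·0.0000 + 0.3218·0.0000] = 0.0000
Node 0 (S = 75): V_0 = e^(−0.04)·[0.6782·23.9807 + 0.3218·0.0000] = 15.6253

$15.63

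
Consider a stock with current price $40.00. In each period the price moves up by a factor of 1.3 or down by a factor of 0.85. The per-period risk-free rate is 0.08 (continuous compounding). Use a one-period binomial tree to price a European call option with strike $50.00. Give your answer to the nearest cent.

$0.96

Risk-neutral probability p = (e^0.08 − 0.85)/(1.3 − 0.85) = 0.2333/0.4500 = 0.5184
Terminal stock prices: S_u = 52, S_d = 34
Terminal payoffs (S − K): max(2, 0) = 2, max(-16, 0) = 0
Node 0 (S = 40): V_0 = e^(−0.08)·[0.5184·2.0000 + 0.4816·0.0000] = 0.9571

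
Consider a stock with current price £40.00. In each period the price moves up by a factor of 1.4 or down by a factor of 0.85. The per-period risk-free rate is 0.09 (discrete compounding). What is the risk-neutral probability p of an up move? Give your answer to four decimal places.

Risk-neutral probability p = (1 + 0.09 − 0.85)/(1.4 − 0.85) = 0.2400/0.5500 = 0.4364

p = 0.4364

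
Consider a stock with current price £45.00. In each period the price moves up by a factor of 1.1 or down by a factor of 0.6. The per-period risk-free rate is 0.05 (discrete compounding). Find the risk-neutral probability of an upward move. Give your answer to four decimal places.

Risk-neutral probability p = (1 + 0.05 − 0.6)/(1.1 − 0.6) = 0.4500/0.5000 = 0.9000

p = 0.9000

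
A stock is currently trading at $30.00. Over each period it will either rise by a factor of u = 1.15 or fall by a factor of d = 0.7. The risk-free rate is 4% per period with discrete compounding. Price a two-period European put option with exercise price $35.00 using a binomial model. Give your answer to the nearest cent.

Risk-neutral probability p = (1 + 0.04 − 0.7)/(1.15 − 0.7) = 0.3400/0.4500 = 0.7556
Terminal stock prices: S_uu = 39.67, S_ud = 24.15, S_dd = 14.7
Terminal payoffs (K − S): max(-4.675, 0) = 0, max(10.85, 0) = 10.85, max(20.3, 0) = 20.3
Node u (S = 34.5): V_u = 1/1.04·[0.7556·0.0000 + 0.2444·10.8500] = 2.5502
Node d (S = 21): V_d = 1/1.04·[0.7556·10.8500 + 0.2444·20.3000] = 12.6538
Node 0 (S = 30): V_0 = 1/1.04·[0.7556·2.5502 + 0.2444·12.6538] = 4.8269

$4.83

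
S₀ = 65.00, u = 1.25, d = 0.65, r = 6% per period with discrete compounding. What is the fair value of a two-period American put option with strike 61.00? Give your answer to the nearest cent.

7.18

Risk-neutral probability p = (1 + 0.06 − 0.65)/(1.25 − 0.65) = 0.4100/0.6000 = 0.6833
Terminal stock prices: S_uu = 101.6, S_ud = 52.81, S_dd = 27.46
Terminal payoffs (K − S): max(-40.56, 0) = 0, max(8.188, 0) = 8.188, max(33.54, 0) = 33.54
Node u (S = 81.25): continuation = 1/1.06·[0.6833·0.0000 + 0.3167·8.1875] = 2.4460; exercise value = 0.0000 ≤ continuation, so V_u = 2.4460
Node d (S = 42.25): continuation = 1/1.06·[0.6833·8.1875 + 0.3167·33.5375] = 15.2972; exercise value = 18.7500 > continuation, so V_d = 18.7500 (exercise)
Node 0 (S = 65): continuation = 1/1.06·[0.6833·2.4460 + 0.3167·18.7500] = 7.1782; exercise value = 0.0000 ≤ continuation, so V_0 = 7.1782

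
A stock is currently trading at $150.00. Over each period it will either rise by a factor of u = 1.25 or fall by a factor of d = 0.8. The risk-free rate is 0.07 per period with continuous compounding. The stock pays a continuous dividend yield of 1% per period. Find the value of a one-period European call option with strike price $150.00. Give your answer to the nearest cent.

$20.34

Per-period risk-free factor R = e^0.07 = 1.0725; dividend-adjusted growth = e^(0.07−0.01) = 1.0618.
Risk-neutral probability p = (1.0618 − 0.8)/(1.25 − 0.8) = 0.2618/0.4500 = 0.5819
Terminal stock prices: S_u = 187.5, S_d = 120
Terminal payoffs (S − K): max(37.5, 0) = 37.5, max(-30, 0) = 0
Node 0 (S = 150): V_0 = e^(−0.07)·[0.5819·37.5000 + 0.4181·0.0000] = 20.3446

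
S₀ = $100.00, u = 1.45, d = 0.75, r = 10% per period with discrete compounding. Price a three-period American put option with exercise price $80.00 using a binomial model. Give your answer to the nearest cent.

Risk-neutral probability p = (1 + 0.1 − 0.75)/(1.45 − 0.75) = 0.3500/0.7000 = 0.5000
Terminal stock prices: S_uuu = 304.9, S_uud = 157.7, S_udd = 81.56, S_ddd = 42.19
Terminal payoffs (K − S): max(-224.9, 0) = 0, max(-77.69, 0) = 0, max(-1.562, 0) = 0, max(37.81, 0) = 37.81
Node uu (S = 210.2): continuation = 1/1.1·[0.5000·0.0000 + 0.5000·0.0000] = 0.0000; exercise value = 0.0000 ≤ continuation, so V_uu = 0.0000
Node ud (S = 108.8): continuation = 1/1.1·[0.5000·0.0000 + 0.5000·0.0000] = 0.0000; exercise value = 0.0000 ≤ continuation, so V_ud = 0.0000
Node dd (S = 56.25): continuation = 1/1.1·[0.5000·0.0000 + 0.5000·37.8125] = 17.1875; exercise value = 23.7500 > continuation, so V_dd = 23.7500 (exercise)
Node u (S = 145): continuation = 1/1.1·[0.5000·0.0000 + 0.5000·0.0000] = 0.0000; exercise value = 0.0000 ≤ continuation, so V_u = 0.0000
Node d (S = 75): continuation = 1/1.1·[0.5000·0.0000 + 0.5000·23.7500] = 10.7955; exercise value = 5.0000 ≤ continuation, so V_d = 10.7955
Node 0 (S = 100): continuation = 1/1.1·[0.5000·0.0000 + 0.5000·10.7955] = 4.9070; exercise value = 0.0000 ≤ continuation, so V_0 = 4.9070

$4.91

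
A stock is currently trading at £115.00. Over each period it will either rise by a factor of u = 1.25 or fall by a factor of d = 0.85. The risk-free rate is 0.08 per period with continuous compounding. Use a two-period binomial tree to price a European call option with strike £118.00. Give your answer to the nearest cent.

Risk-neutral probability p = (e^0.08 − 0.85)/(1.25 − 0.85) = 0.2333/0.4000 = 0.5832
Terminal stock prices: S_uu = 179.7, S_ud = 122.2, S_dd = 83.09
Terminal payoffs (S − K): max(61.69, 0) = 61.69, max(4.188, 0) = 4.188, max(-34.91, 0) = 0
Node u (S = 143.8): V_u = e^(−0.08)·[0.5832·61.6875 + 0.4168·4.1875] = 34.8223
Node d (S = 97.75): V_d = e^(−0.08)·[0.5832·4.1875 + 0.4168·0.0000] = 2.2545
Node 0 (S = 115): V_0 = e^(−0.08)·[0.5832·34.8223 + 0.4168·2.2545] = 19.6149

£19.61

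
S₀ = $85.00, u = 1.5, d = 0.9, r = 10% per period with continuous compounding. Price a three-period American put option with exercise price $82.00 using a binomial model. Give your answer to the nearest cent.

Risk-neutral probability p = (e^0.1 − 0.9)/(1.5 − 0.9) = 0.2052/0.6000 = 0.3420
Terminal stock prices: S_uuu = 286.9, S_uud = 172.1, S_udd = 103.3, S_ddd = 61.97
Terminal payoffs (K − S): max(-204.9, 0) = 0, max(-90.12, 0) = 0, max(-21.28, 0) = 0, max(20.03, 0) = 20.03
Node uu (S = 191.2): continuation = e^(−0.1)·[0.3420·0.0000 + 0.6580·0.0000] = 0.0000; exercise value = 0.0000 ≤ continuation, so V_uu = 0.0000
Node ud (S = 114.8): continuation = e^(−0.1)·[0.3420·0.0000 + 0.6580·0.0000] = 0.0000; exercise value = 0.0000 ≤ continuation, so V_ud = 0.0000
Node dd (S = 68.85): continuation = e^(−0.1)·[0.3420·0.0000 + 0.6580·20.0350] = 11.9294; exercise value = 13.1500 > continuation, so V_dd = 13.1500 (exercise)
Node u (S = 127.5): continuation = e^(−0.1)·[0.3420·0.0000 + 0.6580·0.0000] = 0.0000; exercise value = 0.0000 ≤ continuation, so V_u = 0.0000
Node d (S = 76.5): continuation = e^(−0.1)·[0.3420·0.0000 + 0.6580·13.1500] = 7.8299; exercise value = 5.5000 ≤ continuation, so V_d = 7.8299
Node 0 (S = 85): continuation = e^(−0.1)·[0.3420·0.0000 + 0.6580·7.8299] = 4.6621; exercise value = 0.0000 ≤ continuation, so V_0 = 4.6621

$4.66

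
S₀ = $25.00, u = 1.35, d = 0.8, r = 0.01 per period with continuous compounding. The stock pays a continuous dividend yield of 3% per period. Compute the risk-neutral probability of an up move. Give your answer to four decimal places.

p = 0.3276

Per-period risk-free factor R = e^0.01 = 1.0101; dividend-adjusted growth = e^(0.01−0.03) = 0.9802.
Risk-neutral probability p = (0.9802 − 0.8)/(1.35 − 0.8) = 0.1802/0.5500 = 0.3276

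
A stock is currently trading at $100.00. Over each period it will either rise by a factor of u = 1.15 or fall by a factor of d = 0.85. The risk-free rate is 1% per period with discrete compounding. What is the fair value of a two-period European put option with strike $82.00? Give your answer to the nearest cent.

Risk-neutral probability p = (1 + 0.01 − 0.85)/(1.15 − 0.85) = 0.1600/0.3000 = 0.5333
Terminal stock prices: S_uu = 132.2, S_ud = 97.75, S_dd = 72.25
Terminal payoffs (K − S): max(-50.25, 0) = 0, max(-15.75, 0) = 0, max(9.75, 0) = 9.75
Node u (S = 115): V_u = 1/1.01·[0.5333·0.0000 + 0.4667·0.0000] = 0.0000
Node d (S = 85): V_d = 1/1.01·[0.5333·0.0000 + 0.4667·9.7500] = 4.5050
Node 0 (S = 100): V_0 = 1/1.01·[0.5333·0.0000 + 0.4667·4.5050] = 2.0815

$2.08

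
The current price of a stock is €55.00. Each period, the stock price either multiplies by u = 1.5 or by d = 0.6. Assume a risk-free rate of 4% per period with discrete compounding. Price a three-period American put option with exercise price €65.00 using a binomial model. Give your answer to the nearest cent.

Risk-neutral probability p = (1 + 0.04 − 0.6)/(1.5 − 0.6) = 0.4400/0.9000 = 0.4889
Terminal stock prices: S_uuu = 185.6, S_uud = 74.25, S_udd = 29.7, S_ddd = 11.88
Terminal payoffs (K − S): max(-120.6, 0) = 0, max(-9.25, 0) = 0, max(35.3, 0) = 35.3, max(53.12, 0) = 53.12
Node uu (S = 123.8): continuation = 1/1.04·[0.4889·0.0000 + 0.5111·0.0000] = 0.0000; exercise value = 0.0000 ≤ continuation, so V_uu = 0.0000
Node ud (S = 49.5): continuation = 1/1.04·[0.4889·0.0000 + 0.5111·35.3000] = 17.3483; exercise value = 15.5000 ≤ continuation, so V_ud = 17.3483
Node dd (S = 19.8): continuation = 1/1.04·[0.4889·35.3000 + 0.5111·53.1200] = 42.7000; exercise value = 45.2000 > continuation, so V_dd = 45.2000 (exercise)
Node u (S = 82.5): continuation = 1/1.04·[0.4889·0.0000 + 0.5111·17.3483] = 8.5259; exercise value = 0.0000 ≤ continuation, so V_u = 8.5259
Node d (S = 33): continuation = 1/1.04·[0.4889·17.3483 + 0.5111·45.2000] = 30.3689; exercise value = 32.0000 > continuation, so V_d = 32.0000 (exercise)
Node 0 (S = 55): continuation = 1/1.04·[0.4889·8.5259 + 0.5111·32.0000] = 19.7344; exercise value = 10.0000 ≤ continuation, so V_0 = 19.7344

€19.73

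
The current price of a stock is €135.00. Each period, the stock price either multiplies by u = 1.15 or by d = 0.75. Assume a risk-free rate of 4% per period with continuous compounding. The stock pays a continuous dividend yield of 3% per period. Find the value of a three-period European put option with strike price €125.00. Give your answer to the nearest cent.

Per-period risk-free factor R = e^0.04 = 1.0408; dividend-adjusted growth = e^(0.04−0.03) = 1.0101.
Risk-neutral probability p = (1.0101 − 0.75)/(1.15 − 0.75) = 0.2601/0.4000 = 0.6501
Terminal stock prices: S_uuu = 205.3, S_uud = 133.9, S_udd = 87.33, S_ddd = 56.95
Terminal payoffs (K − S): max(-80.32, 0) = 0, max(-8.903, 0) = 0, max(37.67, 0) = 37.67, max(68.05, 0) = 68.05
Node uu (S = 178.5): V_uu = e^(−0.04)·[0.6501·0.0000 + 0.3499·0.0000] = 0.0000
Node ud (S = 116.4): V_ud = e^(−0.04)·[0.6501·0.0000 + 0.3499·37.6719] = 12.6636
Node dd (S = 75.94): V_dd = e^(−0.04)·[0.6501·37.6719 + 0.3499·68.0469] = 46.4055
Node u (S = 155.2): V_u = e^(−0.04)·[0.6501·0.0000 + 0.3499·12.6636] = 4.2569
Node d (S = 101.2): V_d = e^(−0.04)·[0.6501·12.6636 + 0.3499·46.4055] = 23.5096
Node 0 (S = 135): V_0 = e^(−0.04)·[0.6501·4.2569 + 0.3499·23.5096] = 10.5619

€10.56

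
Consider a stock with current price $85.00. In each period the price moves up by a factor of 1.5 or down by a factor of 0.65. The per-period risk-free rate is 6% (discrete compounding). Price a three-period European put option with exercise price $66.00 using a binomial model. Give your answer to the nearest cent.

$8.92

Risk-neutral probability p = (1 + 0.06 − 0.65)/(1.5 − 0.65) = 0.4100/0.8500 = 0.4824
Terminal stock prices: S_uuu = 286.9, S_uud = 124.3, S_udd = 53.87, S_ddd = 23.34
Terminal payoffs (K − S): max(-220.9, 0) = 0, max(-58.31, 0) = 0, max(12.13, 0) = 12.13, max(42.66, 0) = 42.66
Node uu (S = 191.2): V_uu = 1/1.06·[0.4824·0.0000 + 0.5176·0.0000] = 0.0000
Node ud (S = 82.88): V_ud = 1/1.06·[0.4824·0.0000 + 0.5176·12.1312] = 5.9243
Node dd (S = 35.91): V_dd = 1/1.06·[0.4824·12.1312 + 0.5176·42.6569] = 26.3517
Node u (S = 127.5): V_u = 1/1.06·[0.4824·0.0000 + 0.5176·5.9243] = 2.8931
Node d (S = 55.25): V_d = 1/1.06·[0.4824·5.9243 + 0.5176·26.3517] = 15.5646
Node 0 (S = 85): V_0 = 1/1.06·[0.4824·2.8931 + 0.5176·15.5646] = 8.9174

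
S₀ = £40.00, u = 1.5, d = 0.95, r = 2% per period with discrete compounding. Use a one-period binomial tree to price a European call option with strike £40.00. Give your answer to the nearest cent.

£2.50

Risk-neutral probability p = (1 + 0.02 − 0.95)/(1.5 − 0.95) = 0.0700/0.5500 = 0.1273
Terminal stock prices: S_u = 60, S_d = 38
Terminal payoffs (S − K): max(20, 0) = 20, max(-2, 0) = 0
Node 0 (S = 40): V_0 = 1/1.02·[0.1273·20.0000 + 0.8727·0.0000] = 2.4955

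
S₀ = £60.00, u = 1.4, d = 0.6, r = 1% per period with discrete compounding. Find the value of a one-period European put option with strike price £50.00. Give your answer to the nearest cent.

£6.76

Risk-neutral probability p = (1 + 0.01 − 0.6)/(1.4 − 0.6) = 0.4100/0.8000 = 0.5125
Terminal stock prices: S_u = 84, S_d = 36
Terminal payoffs (K − S): max(-34, 0) = 0, max(14, 0) = 14
Node 0 (S = 60): V_0 = 1/1.01·[0.5125·0.0000 + 0.4875·14.0000] = 6.7574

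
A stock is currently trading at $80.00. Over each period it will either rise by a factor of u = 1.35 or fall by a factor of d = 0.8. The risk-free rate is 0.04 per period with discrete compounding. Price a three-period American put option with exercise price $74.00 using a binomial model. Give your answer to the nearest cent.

Risk-neutral probability p = (1 + 0.04 − 0.8)/(1.35 − 0.8) = 0.2400/0.5500 = 0.4364
Terminal stock prices: S_uuu = 196.8, S_uud = 116.6, S_udd = 69.12, S_ddd = 40.96
Terminal payoffs (K − S): max(-122.8, 0) = 0, max(-42.64, 0) = 0, max(4.88, 0) = 4.88, max(33.04, 0) = 33.04
Node uu (S = 145.8): continuation = 1/1.04·[0.4364·0.0000 + 0.5636·0.0000] = 0.0000; exercise value = 0.0000 ≤ continuation, so V_uu = 0.0000
Node ud (S = 86.4): continuation = 1/1.04·[0.4364·0.0000 + 0.5636·4.8800] = 2.6448; exercise value = 0.0000 ≤ continuation, so V_ud = 2.6448
Node dd (S = 51.2): continuation = 1/1.04·[0.4364·4.8800 + 0.5636·33.0400] = 19.9538; exercise value = 22.8000 > continuation, so V_dd = 22.8000 (exercise)
Node u (S = 108): continuation = 1/1.04·[0.4364·0.0000 + 0.5636·2.6448] = 1.4333; exercise value = 0.0000 ≤ continuation, so V_u = 1.4333
Node d (S = 64): continuation = 1/1.04·[0.4364·2.6448 + 0.5636·22.8000] = 13.4663; exercise value = 10.0000 ≤ continuation, so V_d = 13.4663
Node 0 (S = 80): continuation = 1/1.04·[0.4364·1.4333 + 0.5636·13.4663] = 7.8996; exercise value = 0.0000 ≤ continuation, so V_0 = 7.8996

$7.90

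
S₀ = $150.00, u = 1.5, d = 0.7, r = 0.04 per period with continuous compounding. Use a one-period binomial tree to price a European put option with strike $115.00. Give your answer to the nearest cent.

Risk-neutral probability p = (e^0.04 − 0.7)/(1.5 − 0.7) = 0.3408/0.8000 = 0.4260
Terminal stock prices: S_u = 225, S_d = 105
Terminal payoffs (K − S): max(-110, 0) = 0, max(10, 0) = 10
Node 0 (S = 150): V_0 = e^(−0.04)·[0.4260·0.0000 + 0.5740·10.0000] = 5.5148

$5.51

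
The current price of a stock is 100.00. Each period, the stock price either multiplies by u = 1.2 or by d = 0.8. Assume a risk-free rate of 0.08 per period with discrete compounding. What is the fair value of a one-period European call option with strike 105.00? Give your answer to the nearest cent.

9.72

Risk-neutral probability p = (1 + 0.08 − 0.8)/(1.2 − 0.8) = 0.2800/0.4000 = 0.7000
Terminal stock prices: S_u = 120, S_d = 80
Terminal payoffs (S − K): max(15, 0) = 15, max(-25, 0) = 0
Node 0 (S = 100): V_0 = 1/1.08·[0.7000·15.0000 + 0.3000·0.0000] = 9.7222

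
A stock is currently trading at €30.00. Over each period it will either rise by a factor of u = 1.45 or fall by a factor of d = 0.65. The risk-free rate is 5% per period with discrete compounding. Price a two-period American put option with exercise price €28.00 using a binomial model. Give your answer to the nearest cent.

€4.05

Risk-neutral probability p = (1 + 0.05 − 0.65)/(1.45 − 0.65) = 0.4000/0.8000 = 0.5000
Terminal stock prices: S_uu = 63.08, S_ud = 28.28, S_dd = 12.68
Terminal payoffs (K − S): max(-35.08, 0) = 0, max(-0.275, 0) = 0, max(15.32, 0) = 15.32
Node u (S = 43.5): continuation = 1/1.05·[0.5000·0.0000 + 0.5000·0.0000] = 0.0000; exercise value = 0.0000 ≤ continuation, so V_u = 0.0000
Node d (S = 19.5): continuation = 1/1.05·[0.5000·0.0000 + 0.5000·15.3250] = 7.2976; exercise value = 8.5000 > continuation, so V_d = 8.5000 (exercise)
Node 0 (S = 30): continuation = 1/1.05·[0.5000·0.0000 + 0.5000·8.5000] = 4.0476; exercise value = 0.0000 ≤ continuation, so V_0 = 4.0476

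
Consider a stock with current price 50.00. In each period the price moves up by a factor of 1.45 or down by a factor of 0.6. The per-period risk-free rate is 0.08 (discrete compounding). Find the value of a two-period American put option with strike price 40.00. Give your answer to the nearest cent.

4.03

Risk-neutral probability p = (1 + 0.08 − 0.6)/(1.45 − 0.6) = 0.4800/0.8500 = 0.5647
Terminal stock prices: S_uu = 105.1, S_ud = 43.5, S_dd = 18
Terminal payoffs (K − S): max(-65.12, 0) = 0, max(-3.5, 0) = 0, max(22, 0) = 22
Node u (S = 72.5): continuation = 1/1.08·[0.5647·0.0000 + 0.4353·0.0000] = 0.0000; exercise value = 0.0000 ≤ continuation, so V_u = 0.0000
Node d (S = 30): continuation = 1/1.08·[0.5647·0.0000 + 0.4353·22.0000] = 8.8671; exercise value = 10.0000 > continuation, so V_d = 10.0000 (exercise)
Node 0 (S = 50): continuation = 1/1.08·[0.5647·0.0000 + 0.4353·10.0000] = 4.0305; exercise value = 0.0000 ≤ continuation, so V_0 = 4.0305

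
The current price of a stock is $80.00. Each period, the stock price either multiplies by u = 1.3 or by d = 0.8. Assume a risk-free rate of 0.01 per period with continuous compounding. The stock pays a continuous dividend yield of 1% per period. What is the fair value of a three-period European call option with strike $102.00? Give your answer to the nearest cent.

$6.30

Per-period risk-free factor R = e^0.01 = 1.0101; dividend-adjusted growth = e^(0.01−0.01) = 1.0000.
Risk-neutral probability p = (1.0000 − 0.8)/(1.3 − 0.8) = 0.2000/0.5000 = 0.4000
Terminal stock prices: S_uuu = 175.8, S_uud = 108.2, S_udd = 66.56, S_ddd = 40.96
Terminal payoffs (S − K): max(73.76, 0) = 73.76, max(6.16, 0) = 6.16, max(-35.44, 0) = 0, max(-61.04, 0) = 0
Node uu (S = 135.2): V_uu = e^(−0.01)·[0.4000·73.7600 + 0.6000·6.1600] = 32.8697
Node ud (S = 83.2): V_ud = e^(−0.01)·[0.4000·6.1600 + 0.6000·0.0000] = 2.4395
Node dd (S = 51.2): V_dd = e^(−0.01)·[0.4000·0.0000 + 0.6000·0.0000] = 0.0000
Node u (S = 104): V_u = e^(−0.01)·[0.4000·32.8697 + 0.6000·2.4395] = 14.4662
Node d (S = 64): V_d = e^(−0.01)·[0.4000·2.4395 + 0.6000·0.0000] = 0.9661
Node 0 (S = 80): V_0 = e^(−0.01)·[0.4000·14.4662 + 0.6000·0.9661] = 6.3028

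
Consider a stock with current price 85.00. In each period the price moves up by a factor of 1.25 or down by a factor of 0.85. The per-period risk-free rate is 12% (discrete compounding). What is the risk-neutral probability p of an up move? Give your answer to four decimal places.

Risk-neutral probability p = (1 + 0.12 − 0.85)/(1.25 − 0.85) = 0.2700/0.4000 = 0.6750

p = 0.6750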